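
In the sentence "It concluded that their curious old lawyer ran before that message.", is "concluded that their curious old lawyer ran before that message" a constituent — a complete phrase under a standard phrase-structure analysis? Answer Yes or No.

These words form the whole verb phrase headed by "concluded", so yes — one constituent.

Yes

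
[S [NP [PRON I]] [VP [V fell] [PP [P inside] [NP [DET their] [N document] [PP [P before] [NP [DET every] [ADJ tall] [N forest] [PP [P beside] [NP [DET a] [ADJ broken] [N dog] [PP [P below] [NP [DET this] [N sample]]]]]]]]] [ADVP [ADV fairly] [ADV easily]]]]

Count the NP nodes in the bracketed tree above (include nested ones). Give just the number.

5

The NP constituents are: [NP I]; [NP their document before every tall forest beside a broken dog below this sample]; [NP every tall forest beside a broken dog below this sample]; [NP a broken dog below this sample]; [NP this sample]. Total: 5.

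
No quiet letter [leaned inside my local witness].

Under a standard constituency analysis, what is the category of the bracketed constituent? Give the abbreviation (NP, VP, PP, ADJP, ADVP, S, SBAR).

The bracketed span "leaned inside my local witness" is headed by "leaned", making it a verb phrase (VP).

VP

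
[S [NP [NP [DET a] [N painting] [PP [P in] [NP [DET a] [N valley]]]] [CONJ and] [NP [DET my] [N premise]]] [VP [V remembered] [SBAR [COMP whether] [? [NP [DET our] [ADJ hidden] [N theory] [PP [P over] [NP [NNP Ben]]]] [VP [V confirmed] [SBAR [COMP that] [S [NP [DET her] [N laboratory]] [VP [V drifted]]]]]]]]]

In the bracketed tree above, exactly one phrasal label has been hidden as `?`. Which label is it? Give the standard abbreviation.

The `?` node immediately contains: NP, VP. That is the internal structure of a clause, so the label is S.

S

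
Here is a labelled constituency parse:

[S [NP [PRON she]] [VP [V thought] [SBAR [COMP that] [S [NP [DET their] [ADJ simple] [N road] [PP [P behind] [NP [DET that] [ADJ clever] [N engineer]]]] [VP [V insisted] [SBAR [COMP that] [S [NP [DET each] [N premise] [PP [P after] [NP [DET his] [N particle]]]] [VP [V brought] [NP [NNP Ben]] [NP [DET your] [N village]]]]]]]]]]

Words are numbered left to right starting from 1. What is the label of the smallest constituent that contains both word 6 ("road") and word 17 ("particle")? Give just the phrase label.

S

The smallest bracket enclosing both words is [S their simple road behind that clever engineer insisted that each premise after his particle brought Ben your village], so the label is S.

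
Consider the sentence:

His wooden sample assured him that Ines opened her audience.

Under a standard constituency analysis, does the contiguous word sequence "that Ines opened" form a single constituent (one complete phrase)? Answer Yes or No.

No

The smallest constituent containing the whole sequence is the subordinate clause [SBAR that Ines opened her audience], but the sequence is only part of it — it straddles the boundary between complementizer "that" and clause "Ines opened her audience".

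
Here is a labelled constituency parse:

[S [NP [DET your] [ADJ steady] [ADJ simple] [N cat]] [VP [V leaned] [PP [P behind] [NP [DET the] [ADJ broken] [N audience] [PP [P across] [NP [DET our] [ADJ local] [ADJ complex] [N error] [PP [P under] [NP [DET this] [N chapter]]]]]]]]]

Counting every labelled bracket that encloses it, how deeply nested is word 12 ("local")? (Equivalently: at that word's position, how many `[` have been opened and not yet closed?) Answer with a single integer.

Counting open brackets not yet closed at "local": [S [VP [PP [NP [PP [NP [ADJ = 7.

7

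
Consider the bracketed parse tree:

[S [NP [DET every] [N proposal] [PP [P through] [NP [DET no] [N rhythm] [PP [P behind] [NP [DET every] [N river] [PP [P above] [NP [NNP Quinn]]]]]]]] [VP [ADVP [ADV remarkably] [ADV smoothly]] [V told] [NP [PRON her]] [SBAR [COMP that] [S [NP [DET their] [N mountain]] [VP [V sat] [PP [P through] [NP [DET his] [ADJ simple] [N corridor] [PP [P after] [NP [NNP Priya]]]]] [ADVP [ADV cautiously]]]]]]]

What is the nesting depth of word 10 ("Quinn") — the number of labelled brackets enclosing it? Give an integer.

Path from the root down to the word: S → NP → PP → NP → PP → NP → PP → NP → NNP. That is 9 enclosing brackets.

9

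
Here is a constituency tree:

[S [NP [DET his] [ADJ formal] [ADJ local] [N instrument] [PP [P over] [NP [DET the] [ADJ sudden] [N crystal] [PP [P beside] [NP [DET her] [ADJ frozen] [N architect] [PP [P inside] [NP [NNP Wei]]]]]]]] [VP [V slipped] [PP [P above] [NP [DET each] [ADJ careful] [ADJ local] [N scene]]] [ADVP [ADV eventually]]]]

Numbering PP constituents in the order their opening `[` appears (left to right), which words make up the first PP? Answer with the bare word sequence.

over the sudden crystal beside her frozen architect inside Wei

Opening `[PP` markers occur at word positions 5, 9, 13, 16; the first of these opens the constituent [PP over the sudden crystal beside her frozen architect inside Wei].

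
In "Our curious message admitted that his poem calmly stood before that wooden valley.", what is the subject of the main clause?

our curious message

In the main clause the verb is "admitted"; the NP preceding it, "our curious message", is the subject.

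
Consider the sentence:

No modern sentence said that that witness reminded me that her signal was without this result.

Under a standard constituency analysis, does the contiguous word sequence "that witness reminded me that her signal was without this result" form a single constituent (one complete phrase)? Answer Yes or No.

Yes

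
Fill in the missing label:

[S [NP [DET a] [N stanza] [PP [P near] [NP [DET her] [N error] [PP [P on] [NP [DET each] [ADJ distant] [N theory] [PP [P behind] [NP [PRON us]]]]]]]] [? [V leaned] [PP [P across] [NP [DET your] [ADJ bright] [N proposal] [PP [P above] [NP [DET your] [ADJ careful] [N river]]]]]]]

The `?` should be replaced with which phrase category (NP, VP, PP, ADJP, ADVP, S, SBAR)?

Looking at what the `?` directly dominates — V 'leaned', PP — this is a verb phrase (VP).

VP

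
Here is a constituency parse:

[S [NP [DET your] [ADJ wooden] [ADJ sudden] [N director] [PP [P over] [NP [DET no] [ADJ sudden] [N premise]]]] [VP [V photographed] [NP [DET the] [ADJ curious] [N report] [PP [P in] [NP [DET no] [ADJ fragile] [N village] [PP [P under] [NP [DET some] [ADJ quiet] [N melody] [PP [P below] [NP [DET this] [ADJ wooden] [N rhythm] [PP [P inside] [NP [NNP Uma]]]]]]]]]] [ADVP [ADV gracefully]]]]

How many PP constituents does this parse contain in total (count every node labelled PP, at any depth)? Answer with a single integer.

5

The PP constituents are: [PP over no sudden premise]; [PP in no fragile village under some quiet melody below this wooden rhythm inside Uma]; [PP under some quiet melody below this wooden rhythm inside Uma]; [PP below this wooden rhythm inside Uma]; [PP inside Uma]. Total: 5.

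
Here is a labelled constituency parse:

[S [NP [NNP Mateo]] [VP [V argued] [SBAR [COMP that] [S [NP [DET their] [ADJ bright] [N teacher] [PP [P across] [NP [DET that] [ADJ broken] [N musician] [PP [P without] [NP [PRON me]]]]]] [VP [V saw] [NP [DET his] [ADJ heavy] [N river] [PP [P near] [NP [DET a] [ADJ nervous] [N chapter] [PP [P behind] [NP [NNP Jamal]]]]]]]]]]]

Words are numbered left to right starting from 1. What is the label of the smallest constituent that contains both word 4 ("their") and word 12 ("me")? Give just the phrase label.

NP

Word 4 lies under S → VP → SBAR → S → NP → DET; word 12 lies under S → VP → SBAR → S → NP → PP → NP → PP → NP → PRON. The lowest shared node is the NP.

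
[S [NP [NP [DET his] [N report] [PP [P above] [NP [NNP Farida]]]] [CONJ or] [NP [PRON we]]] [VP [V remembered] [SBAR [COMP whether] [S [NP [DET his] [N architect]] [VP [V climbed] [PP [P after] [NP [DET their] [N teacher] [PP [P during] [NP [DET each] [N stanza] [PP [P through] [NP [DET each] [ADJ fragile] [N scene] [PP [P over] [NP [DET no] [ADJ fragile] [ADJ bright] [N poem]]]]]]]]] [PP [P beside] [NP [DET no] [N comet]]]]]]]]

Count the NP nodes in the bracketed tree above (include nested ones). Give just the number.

10

The NP constituents are: [NP his report above Farida or we]; [NP his report above Farida]; [NP Farida]; [NP we]; [NP his architect]; [NP their teacher during each stanza through each fragile scene over no fragile bright poem] …. Total: 10.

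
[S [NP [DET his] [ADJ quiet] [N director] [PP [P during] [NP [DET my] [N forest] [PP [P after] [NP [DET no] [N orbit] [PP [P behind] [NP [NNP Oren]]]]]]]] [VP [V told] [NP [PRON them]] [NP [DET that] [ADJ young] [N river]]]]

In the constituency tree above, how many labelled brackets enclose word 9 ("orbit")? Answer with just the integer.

Path from the root down to the word: S → NP → PP → NP → PP → NP → N. That is 7 enclosing brackets.

7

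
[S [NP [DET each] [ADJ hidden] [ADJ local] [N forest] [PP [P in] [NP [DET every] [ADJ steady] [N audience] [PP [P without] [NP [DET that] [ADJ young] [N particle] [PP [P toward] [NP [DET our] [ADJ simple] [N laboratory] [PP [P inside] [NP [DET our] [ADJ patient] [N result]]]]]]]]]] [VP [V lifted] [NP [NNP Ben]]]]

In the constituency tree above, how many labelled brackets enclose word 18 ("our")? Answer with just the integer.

Counting open brackets not yet closed at "our": [S [NP [PP [NP [PP [NP [PP [NP [PP [NP [DET = 11.

11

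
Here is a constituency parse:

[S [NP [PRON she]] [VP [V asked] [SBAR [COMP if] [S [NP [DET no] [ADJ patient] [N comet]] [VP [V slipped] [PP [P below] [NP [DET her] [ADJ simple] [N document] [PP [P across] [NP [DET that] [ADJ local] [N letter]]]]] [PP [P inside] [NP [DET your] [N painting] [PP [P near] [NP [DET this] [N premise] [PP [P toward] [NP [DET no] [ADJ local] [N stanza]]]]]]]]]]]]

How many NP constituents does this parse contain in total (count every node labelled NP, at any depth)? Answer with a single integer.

7

Listing each NP by its span: [NP she]; [NP no patient comet]; [NP her simple document across that local letter]; [NP that local letter]; [NP your painting near this premise toward no local stanza]; [NP this premise toward no local stanza] … — that makes 7.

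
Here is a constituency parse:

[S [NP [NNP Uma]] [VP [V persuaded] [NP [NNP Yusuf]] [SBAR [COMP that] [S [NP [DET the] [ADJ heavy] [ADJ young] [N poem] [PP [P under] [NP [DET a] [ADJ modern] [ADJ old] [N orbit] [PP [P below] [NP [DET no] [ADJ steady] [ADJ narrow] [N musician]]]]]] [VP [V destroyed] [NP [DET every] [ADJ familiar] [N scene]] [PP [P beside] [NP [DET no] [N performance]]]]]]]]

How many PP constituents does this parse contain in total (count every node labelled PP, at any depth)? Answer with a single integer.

The PP constituents are: [PP under a modern old orbit below no steady narrow musician]; [PP below no steady narrow musician]; [PP beside no performance]. Total: 3.

3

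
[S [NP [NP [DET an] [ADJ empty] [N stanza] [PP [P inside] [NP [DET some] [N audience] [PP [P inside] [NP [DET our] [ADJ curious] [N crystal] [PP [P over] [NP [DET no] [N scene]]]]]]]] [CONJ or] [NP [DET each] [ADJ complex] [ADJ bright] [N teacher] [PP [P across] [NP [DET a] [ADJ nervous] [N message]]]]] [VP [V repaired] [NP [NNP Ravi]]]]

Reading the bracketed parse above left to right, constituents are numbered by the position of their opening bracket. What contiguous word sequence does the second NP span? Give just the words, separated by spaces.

an empty stanza inside some audience inside our curious crystal over no scene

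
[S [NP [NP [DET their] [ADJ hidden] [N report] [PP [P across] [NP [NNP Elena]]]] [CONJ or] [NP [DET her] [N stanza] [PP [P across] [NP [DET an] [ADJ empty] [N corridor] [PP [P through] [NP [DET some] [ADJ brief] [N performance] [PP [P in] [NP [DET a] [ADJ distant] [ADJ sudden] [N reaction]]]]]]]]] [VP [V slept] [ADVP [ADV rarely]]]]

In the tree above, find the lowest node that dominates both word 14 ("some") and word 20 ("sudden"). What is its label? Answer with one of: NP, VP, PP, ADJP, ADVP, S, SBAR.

Word 14 lies under S → NP → NP → PP → NP → PP → NP → DET; word 20 lies under S → NP → NP → PP → NP → PP → NP → PP → NP → ADJ. The lowest shared node is the NP.

NP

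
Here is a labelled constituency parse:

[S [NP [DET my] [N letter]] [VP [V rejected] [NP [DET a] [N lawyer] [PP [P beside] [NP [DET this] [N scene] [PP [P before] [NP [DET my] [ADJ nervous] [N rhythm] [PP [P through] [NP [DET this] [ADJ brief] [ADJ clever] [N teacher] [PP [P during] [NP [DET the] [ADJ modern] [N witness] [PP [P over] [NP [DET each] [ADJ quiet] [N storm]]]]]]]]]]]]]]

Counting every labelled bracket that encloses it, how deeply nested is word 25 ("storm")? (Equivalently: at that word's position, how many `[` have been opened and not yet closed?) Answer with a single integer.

The word sits inside N, which is inside NP, inside PP, inside NP, inside PP, inside NP, inside PP, inside NP, inside PP, inside NP, inside PP, inside NP, inside VP, inside S — 14 brackets in all.

14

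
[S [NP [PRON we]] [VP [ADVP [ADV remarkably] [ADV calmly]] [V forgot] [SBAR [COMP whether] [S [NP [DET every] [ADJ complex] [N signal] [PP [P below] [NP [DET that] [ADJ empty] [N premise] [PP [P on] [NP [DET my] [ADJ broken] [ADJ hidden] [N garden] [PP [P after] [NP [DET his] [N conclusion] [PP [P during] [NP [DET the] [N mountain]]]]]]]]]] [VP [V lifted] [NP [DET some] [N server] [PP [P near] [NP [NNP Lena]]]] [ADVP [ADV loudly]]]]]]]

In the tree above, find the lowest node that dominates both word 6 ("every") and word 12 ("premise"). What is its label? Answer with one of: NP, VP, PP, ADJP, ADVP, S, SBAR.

NP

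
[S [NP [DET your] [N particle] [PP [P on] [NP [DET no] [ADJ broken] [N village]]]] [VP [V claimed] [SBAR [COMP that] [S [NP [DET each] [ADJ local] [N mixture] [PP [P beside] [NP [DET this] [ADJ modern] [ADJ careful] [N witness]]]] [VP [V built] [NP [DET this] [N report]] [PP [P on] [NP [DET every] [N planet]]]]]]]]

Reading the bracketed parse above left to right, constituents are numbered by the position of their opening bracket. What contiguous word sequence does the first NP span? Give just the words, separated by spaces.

In left-to-right order the NP constituents are "your particle on no broken village"; "no broken village"; "each local mixture beside this modern careful witness"; "this modern careful witness"; "this report"; "every planet". Number 1 is "your particle on no broken village".

your particle on no broken village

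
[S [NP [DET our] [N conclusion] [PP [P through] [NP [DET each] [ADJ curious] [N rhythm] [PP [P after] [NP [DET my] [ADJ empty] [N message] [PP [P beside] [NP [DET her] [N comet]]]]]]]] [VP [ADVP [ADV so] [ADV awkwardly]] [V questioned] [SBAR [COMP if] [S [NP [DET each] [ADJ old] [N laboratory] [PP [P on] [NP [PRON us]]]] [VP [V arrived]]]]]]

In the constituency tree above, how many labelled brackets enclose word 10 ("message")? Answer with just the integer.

7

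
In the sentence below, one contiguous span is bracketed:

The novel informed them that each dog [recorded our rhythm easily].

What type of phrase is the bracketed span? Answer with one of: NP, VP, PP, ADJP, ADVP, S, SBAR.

The span is built around the verb "recorded" — a verb phrase (VP).

VP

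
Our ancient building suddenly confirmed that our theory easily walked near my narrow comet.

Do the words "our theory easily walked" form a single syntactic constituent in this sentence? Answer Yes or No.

No

"our" belongs to the noun phrase "our theory" while "walked" belongs to the verb phrase "easily walked near my narrow comet"; a span that runs across that boundary is not a single phrase.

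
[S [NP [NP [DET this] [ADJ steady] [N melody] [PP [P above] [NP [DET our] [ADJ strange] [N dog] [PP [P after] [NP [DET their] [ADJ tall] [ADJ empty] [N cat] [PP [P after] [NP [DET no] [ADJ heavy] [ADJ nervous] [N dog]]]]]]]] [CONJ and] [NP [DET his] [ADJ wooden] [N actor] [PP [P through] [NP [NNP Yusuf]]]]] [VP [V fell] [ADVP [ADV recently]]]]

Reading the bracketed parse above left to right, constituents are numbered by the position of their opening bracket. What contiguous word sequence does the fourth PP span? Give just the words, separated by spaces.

through Yusuf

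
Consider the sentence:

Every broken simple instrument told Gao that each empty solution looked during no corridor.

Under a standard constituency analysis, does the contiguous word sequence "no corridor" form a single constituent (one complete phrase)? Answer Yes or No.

Yes

"no corridor" is exactly the noun phrase [NP no corridor], a complete constituent.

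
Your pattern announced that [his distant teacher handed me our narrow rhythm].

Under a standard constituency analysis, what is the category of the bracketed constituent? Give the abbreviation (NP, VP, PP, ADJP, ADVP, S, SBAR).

S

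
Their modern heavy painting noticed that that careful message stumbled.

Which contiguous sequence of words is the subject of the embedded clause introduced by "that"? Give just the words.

that careful message

In the embedded clause introduced by "that" the verb is "stumbled"; the NP preceding it, "that careful message", is the subject.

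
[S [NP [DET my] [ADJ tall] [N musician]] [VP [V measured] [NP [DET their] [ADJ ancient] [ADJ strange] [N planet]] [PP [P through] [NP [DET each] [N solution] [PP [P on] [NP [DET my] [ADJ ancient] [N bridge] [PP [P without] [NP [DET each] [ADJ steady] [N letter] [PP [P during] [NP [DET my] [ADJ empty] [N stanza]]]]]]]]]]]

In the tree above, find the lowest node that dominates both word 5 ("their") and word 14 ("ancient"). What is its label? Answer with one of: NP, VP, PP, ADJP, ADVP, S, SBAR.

Both words fall inside [VP measured their ancient strange planet through each solution on my ancient bridge without each steady letter during my empty stanza] (words 4–23), and no smaller constituent contains them both. Label: VP.

VP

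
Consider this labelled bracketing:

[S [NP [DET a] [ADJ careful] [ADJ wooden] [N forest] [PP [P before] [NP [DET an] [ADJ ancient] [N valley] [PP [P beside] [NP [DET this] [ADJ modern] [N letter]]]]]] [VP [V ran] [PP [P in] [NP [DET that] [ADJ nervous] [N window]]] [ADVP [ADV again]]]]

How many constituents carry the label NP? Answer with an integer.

4

Scanning left to right, an opening `[NP` appears at word positions 1, 6, 10, 15 — 4 in total.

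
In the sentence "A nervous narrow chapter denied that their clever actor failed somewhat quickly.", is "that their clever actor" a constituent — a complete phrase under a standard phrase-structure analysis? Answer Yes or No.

"that" belongs to the complementizer "that" while "actor" belongs to the clause "their clever actor failed somewhat quickly"; a span that runs across that boundary is not a single phrase.

No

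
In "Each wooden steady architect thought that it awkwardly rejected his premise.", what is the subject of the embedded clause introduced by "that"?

it

The subject of the embedded clause introduced by "that" is the NP immediately before the verb "rejected": "it".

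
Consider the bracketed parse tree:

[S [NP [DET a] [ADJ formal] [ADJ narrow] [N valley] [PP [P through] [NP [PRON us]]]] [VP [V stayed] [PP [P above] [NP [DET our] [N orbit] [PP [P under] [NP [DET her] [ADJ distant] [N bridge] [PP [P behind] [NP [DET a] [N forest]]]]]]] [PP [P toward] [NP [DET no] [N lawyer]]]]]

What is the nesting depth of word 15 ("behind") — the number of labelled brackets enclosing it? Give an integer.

8

Counting open brackets not yet closed at "behind": [S [VP [PP [NP [PP [NP [PP [P = 8.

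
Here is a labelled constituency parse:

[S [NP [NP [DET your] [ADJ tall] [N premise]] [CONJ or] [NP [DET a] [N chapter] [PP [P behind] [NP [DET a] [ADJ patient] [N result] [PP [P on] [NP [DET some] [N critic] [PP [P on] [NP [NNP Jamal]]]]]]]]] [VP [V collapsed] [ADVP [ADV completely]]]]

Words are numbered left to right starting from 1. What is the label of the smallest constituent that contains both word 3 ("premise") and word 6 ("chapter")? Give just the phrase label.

NP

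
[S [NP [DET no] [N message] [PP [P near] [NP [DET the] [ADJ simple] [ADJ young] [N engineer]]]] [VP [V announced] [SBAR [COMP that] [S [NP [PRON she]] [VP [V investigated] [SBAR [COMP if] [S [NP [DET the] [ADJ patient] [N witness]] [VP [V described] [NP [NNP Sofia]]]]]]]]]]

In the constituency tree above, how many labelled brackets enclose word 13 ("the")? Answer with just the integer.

The word sits inside DET, which is inside NP, inside S, inside SBAR, inside VP, inside S, inside SBAR, inside VP, inside S — 9 brackets in all.

9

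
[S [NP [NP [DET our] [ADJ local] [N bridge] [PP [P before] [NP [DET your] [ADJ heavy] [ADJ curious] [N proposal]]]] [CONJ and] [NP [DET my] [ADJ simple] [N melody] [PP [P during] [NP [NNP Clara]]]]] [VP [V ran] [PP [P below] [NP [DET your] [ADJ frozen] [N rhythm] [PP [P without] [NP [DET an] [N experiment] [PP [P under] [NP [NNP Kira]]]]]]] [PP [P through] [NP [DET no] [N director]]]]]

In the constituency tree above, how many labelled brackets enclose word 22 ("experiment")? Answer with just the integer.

7

Path from the root down to the word: S → VP → PP → NP → PP → NP → N. That is 7 enclosing brackets.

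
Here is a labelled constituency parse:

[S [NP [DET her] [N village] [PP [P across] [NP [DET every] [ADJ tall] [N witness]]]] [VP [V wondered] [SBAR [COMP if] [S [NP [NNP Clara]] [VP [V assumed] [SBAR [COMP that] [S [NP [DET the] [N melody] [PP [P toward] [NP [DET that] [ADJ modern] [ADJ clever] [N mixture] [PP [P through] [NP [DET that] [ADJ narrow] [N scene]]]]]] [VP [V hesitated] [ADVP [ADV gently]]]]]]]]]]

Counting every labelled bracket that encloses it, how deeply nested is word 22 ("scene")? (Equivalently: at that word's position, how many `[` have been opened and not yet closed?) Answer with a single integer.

13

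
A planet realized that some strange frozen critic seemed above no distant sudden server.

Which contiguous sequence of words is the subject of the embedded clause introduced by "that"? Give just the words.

some strange frozen critic

The subject of the embedded clause introduced by "that" is the NP immediately before the verb "seemed": "some strange frozen critic".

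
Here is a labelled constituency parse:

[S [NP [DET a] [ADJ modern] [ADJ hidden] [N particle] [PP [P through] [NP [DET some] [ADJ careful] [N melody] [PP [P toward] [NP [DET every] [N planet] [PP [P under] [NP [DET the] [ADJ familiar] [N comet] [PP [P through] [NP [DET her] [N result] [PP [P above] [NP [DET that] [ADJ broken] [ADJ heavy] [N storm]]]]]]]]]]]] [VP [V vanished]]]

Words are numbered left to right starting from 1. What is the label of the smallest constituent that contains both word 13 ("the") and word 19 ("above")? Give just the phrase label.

Word 13 lies under S → NP → PP → NP → PP → NP → PP → NP → DET; word 19 lies under S → NP → PP → NP → PP → NP → PP → NP → PP → NP → PP → P. The lowest shared node is the NP.

NP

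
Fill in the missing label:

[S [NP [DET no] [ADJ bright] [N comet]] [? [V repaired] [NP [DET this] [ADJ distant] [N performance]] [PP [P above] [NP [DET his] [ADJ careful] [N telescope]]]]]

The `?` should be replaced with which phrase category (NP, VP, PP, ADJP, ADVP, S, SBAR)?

VP

The `?` node immediately contains: V 'repaired', NP, PP. That is the internal structure of a verb phrase, so the label is VP.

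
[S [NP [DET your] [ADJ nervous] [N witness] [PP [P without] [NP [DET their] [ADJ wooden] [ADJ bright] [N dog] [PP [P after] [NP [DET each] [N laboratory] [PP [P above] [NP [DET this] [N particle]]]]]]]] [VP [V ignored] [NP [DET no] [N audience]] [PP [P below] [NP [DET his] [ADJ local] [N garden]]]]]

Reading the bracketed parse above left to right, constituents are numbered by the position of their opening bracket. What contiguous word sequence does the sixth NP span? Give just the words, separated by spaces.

his local garden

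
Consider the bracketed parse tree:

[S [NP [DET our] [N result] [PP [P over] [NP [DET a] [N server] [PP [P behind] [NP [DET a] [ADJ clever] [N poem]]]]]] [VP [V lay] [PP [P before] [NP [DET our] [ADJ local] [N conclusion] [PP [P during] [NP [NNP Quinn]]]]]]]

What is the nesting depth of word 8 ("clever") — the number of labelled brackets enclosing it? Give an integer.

7

The word sits inside ADJ, which is inside NP, inside PP, inside NP, inside PP, inside NP, inside S — 7 brackets in all.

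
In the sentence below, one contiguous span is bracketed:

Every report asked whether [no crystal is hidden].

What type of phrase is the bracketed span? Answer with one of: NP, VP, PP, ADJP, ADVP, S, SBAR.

S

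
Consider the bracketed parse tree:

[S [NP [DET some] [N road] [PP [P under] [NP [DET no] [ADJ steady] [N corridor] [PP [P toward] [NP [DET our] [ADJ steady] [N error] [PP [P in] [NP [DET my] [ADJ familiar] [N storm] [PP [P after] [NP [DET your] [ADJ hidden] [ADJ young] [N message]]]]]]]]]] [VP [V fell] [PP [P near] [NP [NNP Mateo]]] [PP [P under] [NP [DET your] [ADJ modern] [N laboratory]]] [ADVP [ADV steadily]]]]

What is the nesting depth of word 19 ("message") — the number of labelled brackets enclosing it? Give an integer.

11

Path from the root down to the word: S → NP → PP → NP → PP → NP → PP → NP → PP → NP → N. That is 11 enclosing brackets.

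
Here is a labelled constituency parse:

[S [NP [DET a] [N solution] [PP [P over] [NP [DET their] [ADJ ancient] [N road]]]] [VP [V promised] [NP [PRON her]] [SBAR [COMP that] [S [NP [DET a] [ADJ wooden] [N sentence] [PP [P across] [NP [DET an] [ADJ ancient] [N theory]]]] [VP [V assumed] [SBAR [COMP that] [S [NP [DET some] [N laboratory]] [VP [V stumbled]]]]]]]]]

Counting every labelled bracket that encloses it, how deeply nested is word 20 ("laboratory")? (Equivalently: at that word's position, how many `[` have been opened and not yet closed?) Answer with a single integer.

9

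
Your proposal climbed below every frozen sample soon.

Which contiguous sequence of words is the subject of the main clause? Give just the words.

your proposal

The subject of the main clause is the NP immediately before the verb "climbed": "your proposal".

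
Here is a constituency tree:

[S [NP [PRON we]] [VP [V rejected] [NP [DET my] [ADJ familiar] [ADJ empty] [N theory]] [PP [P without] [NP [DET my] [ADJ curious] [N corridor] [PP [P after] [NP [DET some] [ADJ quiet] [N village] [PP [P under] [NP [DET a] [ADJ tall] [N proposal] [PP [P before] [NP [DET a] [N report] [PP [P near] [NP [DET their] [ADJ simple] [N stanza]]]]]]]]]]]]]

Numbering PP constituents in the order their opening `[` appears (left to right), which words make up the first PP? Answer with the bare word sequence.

without my curious corridor after some quiet village under a tall proposal before a report near their simple stanza

Opening `[PP` markers occur at word positions 7, 11, 15, 19, 22; the first of these opens the constituent [PP without my curious corridor after some quiet village under a tall proposal before a report near their simple stanza].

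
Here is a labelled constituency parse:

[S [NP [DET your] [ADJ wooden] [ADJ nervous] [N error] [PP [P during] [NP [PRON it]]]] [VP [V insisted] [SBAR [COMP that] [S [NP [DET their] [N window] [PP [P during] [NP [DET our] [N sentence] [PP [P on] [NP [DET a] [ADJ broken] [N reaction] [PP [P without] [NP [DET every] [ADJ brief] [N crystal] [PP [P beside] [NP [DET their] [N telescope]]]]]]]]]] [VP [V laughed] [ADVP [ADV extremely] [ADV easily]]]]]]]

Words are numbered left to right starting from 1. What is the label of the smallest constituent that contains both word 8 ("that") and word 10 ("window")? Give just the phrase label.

SBAR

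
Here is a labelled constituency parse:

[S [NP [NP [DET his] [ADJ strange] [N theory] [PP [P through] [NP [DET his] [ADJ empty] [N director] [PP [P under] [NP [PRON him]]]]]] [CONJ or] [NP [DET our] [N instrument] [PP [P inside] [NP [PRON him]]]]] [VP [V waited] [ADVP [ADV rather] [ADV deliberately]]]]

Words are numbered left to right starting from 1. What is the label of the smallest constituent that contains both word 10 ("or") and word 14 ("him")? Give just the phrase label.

NP

Word 10 lies under S → NP → CONJ; word 14 lies under S → NP → NP → PP → NP → PRON. The lowest shared node is the NP.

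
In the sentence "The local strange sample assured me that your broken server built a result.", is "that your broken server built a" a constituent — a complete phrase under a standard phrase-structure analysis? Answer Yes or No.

"that" belongs to the complementizer "that" while "a" belongs to the clause "your broken server built a result"; a span that runs across that boundary is not a single phrase.

No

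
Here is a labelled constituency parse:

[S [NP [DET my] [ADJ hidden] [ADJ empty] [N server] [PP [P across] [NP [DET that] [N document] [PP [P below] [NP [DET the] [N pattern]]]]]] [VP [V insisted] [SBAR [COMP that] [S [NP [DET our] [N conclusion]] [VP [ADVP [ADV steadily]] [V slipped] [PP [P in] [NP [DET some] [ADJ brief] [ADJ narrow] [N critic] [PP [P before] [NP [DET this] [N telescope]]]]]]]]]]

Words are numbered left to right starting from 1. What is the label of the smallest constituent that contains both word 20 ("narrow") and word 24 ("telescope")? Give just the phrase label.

Both words fall inside [NP some brief narrow critic before this telescope] (words 18–24), and no smaller constituent contains them both. Label: NP.

NP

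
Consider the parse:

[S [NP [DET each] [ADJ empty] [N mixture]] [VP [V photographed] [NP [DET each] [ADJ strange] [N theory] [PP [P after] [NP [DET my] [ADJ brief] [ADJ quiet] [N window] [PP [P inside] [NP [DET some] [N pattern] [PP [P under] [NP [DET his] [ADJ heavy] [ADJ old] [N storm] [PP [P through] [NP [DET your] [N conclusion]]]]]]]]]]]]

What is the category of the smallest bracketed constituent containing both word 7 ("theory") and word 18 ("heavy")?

Word 7 lies under S → VP → NP → N; word 18 lies under S → VP → NP → PP → NP → PP → NP → PP → NP → ADJ. The lowest shared node is the NP.

NP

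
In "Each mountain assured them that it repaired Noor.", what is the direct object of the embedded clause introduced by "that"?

Noor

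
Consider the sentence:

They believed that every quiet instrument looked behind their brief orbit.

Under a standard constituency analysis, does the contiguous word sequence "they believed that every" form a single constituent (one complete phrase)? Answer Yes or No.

No

"they" belongs to the noun phrase "they" while "every" belongs to the verb phrase "believed that every quiet instrument looked behind their brief orbit"; a span that runs across that boundary is not a single phrase.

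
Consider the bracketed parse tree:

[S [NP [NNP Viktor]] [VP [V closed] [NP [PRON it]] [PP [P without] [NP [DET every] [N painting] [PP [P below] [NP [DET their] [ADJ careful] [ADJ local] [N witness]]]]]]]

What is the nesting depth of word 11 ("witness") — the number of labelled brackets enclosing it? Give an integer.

7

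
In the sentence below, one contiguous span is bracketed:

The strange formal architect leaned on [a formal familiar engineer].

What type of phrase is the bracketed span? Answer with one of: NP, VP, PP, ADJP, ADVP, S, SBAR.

NP

"engineer" is the head of the bracketed span, so the span is a noun phrase: NP.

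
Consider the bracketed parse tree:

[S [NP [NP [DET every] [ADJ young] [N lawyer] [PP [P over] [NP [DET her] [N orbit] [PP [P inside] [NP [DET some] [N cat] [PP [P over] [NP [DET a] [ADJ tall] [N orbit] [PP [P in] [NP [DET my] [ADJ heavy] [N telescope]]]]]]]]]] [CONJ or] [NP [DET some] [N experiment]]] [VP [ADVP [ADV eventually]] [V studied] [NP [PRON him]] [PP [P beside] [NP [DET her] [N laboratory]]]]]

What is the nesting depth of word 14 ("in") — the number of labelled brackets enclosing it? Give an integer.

11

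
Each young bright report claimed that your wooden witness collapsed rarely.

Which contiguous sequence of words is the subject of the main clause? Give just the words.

each young bright report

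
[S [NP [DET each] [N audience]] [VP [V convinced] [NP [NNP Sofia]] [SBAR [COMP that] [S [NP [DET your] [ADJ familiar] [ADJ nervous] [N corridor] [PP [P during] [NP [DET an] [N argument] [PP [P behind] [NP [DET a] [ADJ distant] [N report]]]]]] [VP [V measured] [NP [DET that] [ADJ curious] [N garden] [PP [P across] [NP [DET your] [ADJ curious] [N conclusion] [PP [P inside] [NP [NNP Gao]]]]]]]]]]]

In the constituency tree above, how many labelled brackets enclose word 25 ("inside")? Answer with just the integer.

Counting open brackets not yet closed at "inside": [S [VP [SBAR [S [VP [NP [PP [NP [PP [P = 10.

10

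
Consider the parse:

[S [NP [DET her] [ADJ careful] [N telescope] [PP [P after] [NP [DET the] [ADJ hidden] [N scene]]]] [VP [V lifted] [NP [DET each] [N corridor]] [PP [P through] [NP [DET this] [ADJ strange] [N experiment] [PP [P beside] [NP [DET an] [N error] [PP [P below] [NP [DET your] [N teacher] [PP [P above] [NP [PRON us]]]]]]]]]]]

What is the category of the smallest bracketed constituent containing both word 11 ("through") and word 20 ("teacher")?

PP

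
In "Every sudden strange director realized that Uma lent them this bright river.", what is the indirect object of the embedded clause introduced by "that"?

them

"lent" heads the VP of the embedded clause introduced by "that", and "them" is its indirect object.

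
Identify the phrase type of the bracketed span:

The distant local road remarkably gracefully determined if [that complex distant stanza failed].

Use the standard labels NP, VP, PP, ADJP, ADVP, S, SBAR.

S

The bracketed span "that complex distant stanza failed" is headed by "failed", making it a clause (S).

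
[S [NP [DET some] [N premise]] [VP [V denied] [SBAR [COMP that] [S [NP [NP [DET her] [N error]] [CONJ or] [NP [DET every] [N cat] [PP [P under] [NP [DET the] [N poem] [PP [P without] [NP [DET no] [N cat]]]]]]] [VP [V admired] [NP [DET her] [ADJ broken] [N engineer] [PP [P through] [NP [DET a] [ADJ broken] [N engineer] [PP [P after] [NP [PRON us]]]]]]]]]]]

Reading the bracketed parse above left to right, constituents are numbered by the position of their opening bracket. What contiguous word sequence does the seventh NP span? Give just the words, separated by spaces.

her broken engineer through a broken engineer after us

Opening `[NP` markers occur at word positions 1, 5, 5, 8, 11, 14, 17, 21, 25; the seventh of these opens the constituent [NP her broken engineer through a broken engineer after us].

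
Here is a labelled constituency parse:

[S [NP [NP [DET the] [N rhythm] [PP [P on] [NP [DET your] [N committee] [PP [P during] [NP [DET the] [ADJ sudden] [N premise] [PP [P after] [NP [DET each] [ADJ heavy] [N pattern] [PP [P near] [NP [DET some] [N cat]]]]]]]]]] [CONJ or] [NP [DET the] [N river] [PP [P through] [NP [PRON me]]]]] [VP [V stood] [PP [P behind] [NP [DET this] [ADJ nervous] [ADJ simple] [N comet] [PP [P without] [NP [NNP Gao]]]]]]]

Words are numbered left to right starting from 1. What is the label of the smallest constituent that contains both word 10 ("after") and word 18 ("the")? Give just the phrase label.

NP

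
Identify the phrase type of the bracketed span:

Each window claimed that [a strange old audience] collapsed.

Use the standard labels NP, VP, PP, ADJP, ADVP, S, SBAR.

NP

The span is built around the noun "audience" — a noun phrase (NP).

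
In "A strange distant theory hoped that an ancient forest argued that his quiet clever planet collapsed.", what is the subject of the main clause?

"a strange distant theory" is the NP that combines with the VP headed by "hoped" to form the main clause — the subject.

a strange distant theory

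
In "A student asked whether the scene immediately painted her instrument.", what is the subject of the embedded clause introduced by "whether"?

the scene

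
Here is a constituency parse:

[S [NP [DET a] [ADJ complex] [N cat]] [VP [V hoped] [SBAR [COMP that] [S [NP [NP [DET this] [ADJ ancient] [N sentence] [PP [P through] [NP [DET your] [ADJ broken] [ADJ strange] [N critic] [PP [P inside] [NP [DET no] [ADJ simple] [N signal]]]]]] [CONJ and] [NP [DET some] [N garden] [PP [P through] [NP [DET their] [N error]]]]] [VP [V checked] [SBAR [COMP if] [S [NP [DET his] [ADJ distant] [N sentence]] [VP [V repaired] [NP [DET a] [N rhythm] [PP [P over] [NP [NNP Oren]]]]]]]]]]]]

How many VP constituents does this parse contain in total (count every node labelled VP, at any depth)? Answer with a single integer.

3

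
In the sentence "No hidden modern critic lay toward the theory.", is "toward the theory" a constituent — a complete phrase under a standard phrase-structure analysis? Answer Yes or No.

Yes

The sequence corresponds to a single PP node — the prepositional phrase "toward the theory".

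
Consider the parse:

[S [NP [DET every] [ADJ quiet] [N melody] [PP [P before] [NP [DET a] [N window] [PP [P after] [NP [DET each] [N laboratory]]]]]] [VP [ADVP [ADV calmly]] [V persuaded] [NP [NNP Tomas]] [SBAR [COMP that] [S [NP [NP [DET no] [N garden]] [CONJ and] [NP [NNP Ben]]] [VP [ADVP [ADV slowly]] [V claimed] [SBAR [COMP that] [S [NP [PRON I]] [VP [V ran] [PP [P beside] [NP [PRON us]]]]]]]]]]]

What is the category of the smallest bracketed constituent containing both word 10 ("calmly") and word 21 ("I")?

VP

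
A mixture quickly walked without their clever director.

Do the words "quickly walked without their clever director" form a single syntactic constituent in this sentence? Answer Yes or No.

Yes

"quickly walked without their clever director" is exactly the verb phrase [VP quickly walked without their clever director], a complete constituent.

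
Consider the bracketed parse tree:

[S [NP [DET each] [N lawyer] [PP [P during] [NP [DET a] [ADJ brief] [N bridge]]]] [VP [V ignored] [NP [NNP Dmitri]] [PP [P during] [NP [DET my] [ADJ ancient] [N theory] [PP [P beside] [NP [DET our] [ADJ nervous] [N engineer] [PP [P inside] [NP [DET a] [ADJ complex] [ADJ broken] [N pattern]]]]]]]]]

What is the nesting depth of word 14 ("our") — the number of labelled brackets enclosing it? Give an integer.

Path from the root down to the word: S → VP → PP → NP → PP → NP → DET. That is 7 enclosing brackets.

7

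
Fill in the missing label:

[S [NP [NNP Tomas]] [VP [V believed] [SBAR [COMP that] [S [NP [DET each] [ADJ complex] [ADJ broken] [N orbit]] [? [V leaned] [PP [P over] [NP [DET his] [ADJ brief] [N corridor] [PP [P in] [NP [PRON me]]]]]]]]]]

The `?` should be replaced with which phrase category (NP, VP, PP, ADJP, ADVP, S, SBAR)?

VP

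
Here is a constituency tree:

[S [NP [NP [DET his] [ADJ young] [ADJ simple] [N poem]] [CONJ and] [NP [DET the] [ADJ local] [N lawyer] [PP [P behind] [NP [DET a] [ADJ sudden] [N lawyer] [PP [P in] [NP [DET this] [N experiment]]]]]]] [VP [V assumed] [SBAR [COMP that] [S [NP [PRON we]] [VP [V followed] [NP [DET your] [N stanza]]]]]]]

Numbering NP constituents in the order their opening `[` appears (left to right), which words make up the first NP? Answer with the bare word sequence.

his young simple poem and the local lawyer behind a sudden lawyer in this experiment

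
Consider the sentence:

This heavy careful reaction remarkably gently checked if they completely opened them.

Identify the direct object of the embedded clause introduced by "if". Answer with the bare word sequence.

them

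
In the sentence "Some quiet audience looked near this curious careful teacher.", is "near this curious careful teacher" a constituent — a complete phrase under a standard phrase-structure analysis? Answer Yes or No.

Yes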